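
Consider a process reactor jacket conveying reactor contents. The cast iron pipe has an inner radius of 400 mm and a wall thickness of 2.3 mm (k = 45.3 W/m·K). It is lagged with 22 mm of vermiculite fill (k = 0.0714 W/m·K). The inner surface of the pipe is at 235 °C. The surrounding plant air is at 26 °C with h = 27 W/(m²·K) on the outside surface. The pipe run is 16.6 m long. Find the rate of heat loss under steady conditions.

Per-layer cylindrical resistances, series-summed:
R_cast iron pipe wall = ln(402.3/400)/(2π×45.3×16.6) = 1.213×10^-6 K/W
R_vermiculite fill = ln(424.3/402.3)/(2π×0.0714×16.6) = 0.007149 K/W
R_outer film = 1/(h_o·2πr_oL) = 1/(27×2π×0.4243×16.6) = 8.369×10^-4 K/W
R_total = 0.007988 K/W
Q = ΔT/R_total = 209/0.007988

Q ≈ 26200 W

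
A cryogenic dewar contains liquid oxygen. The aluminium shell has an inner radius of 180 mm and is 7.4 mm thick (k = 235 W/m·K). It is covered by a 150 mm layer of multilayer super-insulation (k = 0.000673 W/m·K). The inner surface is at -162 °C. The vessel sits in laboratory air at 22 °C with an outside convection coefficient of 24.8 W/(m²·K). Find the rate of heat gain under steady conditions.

Spherical conduction: R = (1/r_in − 1/r_out)/(4πk) per layer; series-sum.
R_aluminium shell = (1/0.18 − 1/0.1874)/(4π×235) = 7.429×10^-5 K/W
R_multilayer super-insulation = (1/0.1874 − 1/0.3374)/(4π×0.000673) = 280.5 K/W
R_outer film = 1/(h·4πr_o²) = 1/(24.8×4π×0.3374²) = 0.02819 K/W
R_total = 280.5 K/W
Q = ΔT/R_total = 184/280.5

Q ≈ 0.656 W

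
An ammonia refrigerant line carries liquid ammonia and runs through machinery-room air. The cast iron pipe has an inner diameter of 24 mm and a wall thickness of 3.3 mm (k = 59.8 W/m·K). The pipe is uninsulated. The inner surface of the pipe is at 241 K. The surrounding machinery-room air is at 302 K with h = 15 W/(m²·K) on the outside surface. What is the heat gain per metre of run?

Treating each annulus and film as a series resistance:
R_cast iron pipe wall = ln(15.3/12)/(2π×59.8×1) = 6.466×10^-4 K/W
R_outer film = 1/(h_o·2πr_oL) = 1/(15×2π×0.0153×1) = 0.6935 K/W
R_total = 0.6941 K/W
Q = ΔT/R_total = 61/0.6941

q′ ≈ 87.9 W/m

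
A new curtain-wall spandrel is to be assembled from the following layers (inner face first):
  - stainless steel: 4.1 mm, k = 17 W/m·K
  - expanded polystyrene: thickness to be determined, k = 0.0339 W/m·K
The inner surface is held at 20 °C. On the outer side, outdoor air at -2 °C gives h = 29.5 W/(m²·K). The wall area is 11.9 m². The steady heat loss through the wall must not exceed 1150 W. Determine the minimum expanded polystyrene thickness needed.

Thermal resistances in series:
R_stainless steel = L/(kA) = 0.0041/(17×11.9) = 2.027×10^-5 K/W
R_outer film = 1/(h_o·A) = 1/(29.5×11.9) = 0.002849 K/W
Sum of the known resistances R_other = 0.002869 K/W
Required total resistance R_tot = ΔT/Q_allow = 22/1150 = 0.01913 K/W
R_expanded polystyrene = R_tot − R_other = 0.01626 K/W
L = R·k·A = 0.01626×0.0339×11.9

L ≈ 6.56 mm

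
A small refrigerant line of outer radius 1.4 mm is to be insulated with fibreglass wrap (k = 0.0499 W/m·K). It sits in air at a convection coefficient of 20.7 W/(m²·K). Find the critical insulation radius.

r_cr ≈ 2.41 mm

For a cylinder r_cr = k/h = 0.0499/20.7
r_cr = 2.41 mm; since the bare radius (1.4 mm) is below r_cr, adding a thin layer of insulation will *increase* heat loss.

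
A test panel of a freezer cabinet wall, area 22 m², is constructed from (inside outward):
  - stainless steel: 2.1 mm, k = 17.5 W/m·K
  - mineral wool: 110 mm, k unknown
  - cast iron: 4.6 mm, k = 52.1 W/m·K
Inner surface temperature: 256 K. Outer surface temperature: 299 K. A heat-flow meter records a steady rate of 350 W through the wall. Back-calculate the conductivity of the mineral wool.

k ≈ 0.0407 W/(m·K)

Using the resistance-network approach (series):
R_stainless steel = L/(kA) = 0.0021/(17.5×22) = 5.455×10^-6 K/W
R_cast iron = L/(kA) = 0.0046/(52.1×22) = 4.013×10^-6 K/W
Sum of known resistances R_other = 9.468×10^-6 K/W
Total R = ΔT/Q = 43/350 = 0.1229 K/W
R_mineral wool = R_total − R_other = 0.1228 K/W
k = L/(R·A) = 0.11/(0.1228×22)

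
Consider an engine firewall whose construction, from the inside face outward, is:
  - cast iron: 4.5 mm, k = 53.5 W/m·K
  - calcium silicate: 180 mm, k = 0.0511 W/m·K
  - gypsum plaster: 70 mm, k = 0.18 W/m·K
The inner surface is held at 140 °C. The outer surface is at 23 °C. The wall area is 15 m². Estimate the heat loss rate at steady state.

Q ≈ 449 W

Thermal resistances in series:
R_cast iron = L/(kA) = 0.0045/(53.5×15) = 5.607×10^-6 K/W
R_calcium silicate = L/(kA) = 0.18/(0.0511×15) = 0.2348 K/W
R_gypsum plaster = L/(kA) = 0.07/(0.18×15) = 0.02593 K/W
R_total = 0.2608 K/W
Q = ΔT / R_total = 117 / 0.2608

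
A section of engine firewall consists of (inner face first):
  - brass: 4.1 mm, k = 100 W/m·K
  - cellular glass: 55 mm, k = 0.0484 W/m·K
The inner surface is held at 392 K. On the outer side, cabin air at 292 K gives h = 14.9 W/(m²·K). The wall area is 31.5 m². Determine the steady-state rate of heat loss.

Treating each layer as a thermal resistance in series:
R_brass = L/(kA) = 0.0041/(100×31.5) = 1.302×10^-6 K/W
R_cellular glass = L/(kA) = 0.055/(0.0484×31.5) = 0.03608 K/W
R_outer film = 1/(h_o·A) = 1/(14.9×31.5) = 0.002131 K/W
R_total = 0.03821 K/W
Q = ΔT / R_total = 100 / 0.03821

Q ≈ 2620 W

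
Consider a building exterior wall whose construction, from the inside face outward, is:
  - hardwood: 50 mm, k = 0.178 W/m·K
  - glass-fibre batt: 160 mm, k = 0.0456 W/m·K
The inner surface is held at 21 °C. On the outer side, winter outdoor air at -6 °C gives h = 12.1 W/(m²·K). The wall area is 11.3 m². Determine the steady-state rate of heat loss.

Treating each layer as a thermal resistance in series:
R_hardwood = L/(kA) = 0.05/(0.178×11.3) = 0.02486 K/W
R_glass-fibre batt = L/(kA) = 0.16/(0.0456×11.3) = 0.3105 K/W
R_outer film = 1/(h_o·A) = 1/(12.1×11.3) = 0.007314 K/W
R_total = 0.3427 K/W
Q = ΔT / R_total = 27 / 0.3427

Q ≈ 78.8 W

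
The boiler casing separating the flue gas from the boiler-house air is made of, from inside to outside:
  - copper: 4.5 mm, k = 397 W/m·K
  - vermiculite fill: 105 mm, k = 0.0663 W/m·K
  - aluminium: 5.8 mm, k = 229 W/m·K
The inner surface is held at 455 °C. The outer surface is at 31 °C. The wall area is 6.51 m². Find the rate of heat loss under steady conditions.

Q ≈ 1740 W

Using the resistance-network approach (series):
R_copper = L/(kA) = 0.0045/(397×6.51) = 1.741×10^-6 K/W
R_vermiculite fill = L/(kA) = 0.105/(0.0663×6.51) = 0.2433 K/W
R_aluminium = L/(kA) = 0.0058/(229×6.51) = 3.891×10^-6 K/W
R_total = 0.2433 K/W
Q = ΔT / R_total = 424 / 0.2433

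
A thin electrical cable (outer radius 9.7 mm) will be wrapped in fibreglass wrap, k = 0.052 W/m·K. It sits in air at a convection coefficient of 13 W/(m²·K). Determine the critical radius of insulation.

r_cr ≈ 4 mm

For a cylinder r_cr = k/h = 0.052/13
r_cr = 4 mm; since the bare radius (9.7 mm) is above r_cr, any added insulation will reduce heat loss.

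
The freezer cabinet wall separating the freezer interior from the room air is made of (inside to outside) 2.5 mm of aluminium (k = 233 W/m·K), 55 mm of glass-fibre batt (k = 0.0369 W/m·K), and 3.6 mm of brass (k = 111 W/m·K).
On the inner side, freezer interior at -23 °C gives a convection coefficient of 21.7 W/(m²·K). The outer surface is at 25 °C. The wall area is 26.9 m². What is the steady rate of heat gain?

Q ≈ 840 W

Treating each layer as a thermal resistance in series:
R_inner film = 1/(h_i·A) = 1/(21.7×26.9) = 0.001713 K/W
R_aluminium = L/(kA) = 0.0025/(233×26.9) = 3.989×10^-7 K/W
R_glass-fibre batt = L/(kA) = 0.055/(0.0369×26.9) = 0.05541 K/W
R_brass = L/(kA) = 0.0036/(111×26.9) = 1.206×10^-6 K/W
R_total = 0.05712 K/W
Q = ΔT / R_total = 48 / 0.05712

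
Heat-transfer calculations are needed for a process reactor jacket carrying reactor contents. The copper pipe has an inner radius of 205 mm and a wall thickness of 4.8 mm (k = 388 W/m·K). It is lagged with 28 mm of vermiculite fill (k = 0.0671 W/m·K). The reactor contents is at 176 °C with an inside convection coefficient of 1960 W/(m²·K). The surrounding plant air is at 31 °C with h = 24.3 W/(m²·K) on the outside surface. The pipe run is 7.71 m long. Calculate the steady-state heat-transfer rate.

Radial resistances (cylindrical: R_cond = ln(r_o/r_i)/(2πkL), R_conv = 1/(h·2πrL)):
R_inner film = 1/(h_i·2πr₁L) = 1/(1960×2π×0.205×7.71) = 5.138×10^-5 K/W
R_copper pipe wall = ln(209.8/205)/(2π×388×7.71) = 1.231×10^-6 K/W
R_vermiculite fill = ln(237.8/209.8)/(2π×0.0671×7.71) = 0.03854 K/W
R_outer film = 1/(h_o·2πr_oL) = 1/(24.3×2π×0.2378×7.71) = 0.003572 K/W
R_total = 0.04216 K/W
Q = ΔT/R_total = 145/0.04216

Q ≈ 3440 W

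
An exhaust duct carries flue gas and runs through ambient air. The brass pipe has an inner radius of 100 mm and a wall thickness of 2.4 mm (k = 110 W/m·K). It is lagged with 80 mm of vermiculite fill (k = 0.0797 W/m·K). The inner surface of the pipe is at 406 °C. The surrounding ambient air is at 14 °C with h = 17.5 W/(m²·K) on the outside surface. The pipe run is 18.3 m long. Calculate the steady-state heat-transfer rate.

Q ≈ 5960 W

Cylindrical conduction, so R = ln(r₂/r₁)/(2πkL) per layer, in series:
R_brass pipe wall = ln(102.4/100)/(2π×110×18.3) = 1.875×10^-6 K/W
R_vermiculite fill = ln(182.4/102.4)/(2π×0.0797×18.3) = 0.063 K/W
R_outer film = 1/(h_o·2πr_oL) = 1/(17.5×2π×0.1824×18.3) = 0.002725 K/W
R_total = 0.06572 K/W
Q = ΔT/R_total = 392/0.06572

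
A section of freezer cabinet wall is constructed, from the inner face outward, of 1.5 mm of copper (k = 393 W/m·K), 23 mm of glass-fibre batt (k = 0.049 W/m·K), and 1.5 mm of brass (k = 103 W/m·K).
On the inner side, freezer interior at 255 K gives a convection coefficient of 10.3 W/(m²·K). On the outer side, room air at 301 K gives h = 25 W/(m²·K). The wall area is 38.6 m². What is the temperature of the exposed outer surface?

T ≈ 298 K

Thermal resistances in series:
R_inner film = 1/(h_i·A) = 1/(10.3×38.6) = 0.002515 K/W
R_copper = L/(kA) = 0.0015/(393×38.6) = 9.888×10^-8 K/W
R_glass-fibre batt = L/(kA) = 0.023/(0.049×38.6) = 0.01216 K/W
R_brass = L/(kA) = 0.0015/(103×38.6) = 3.773×10^-7 K/W
R_outer film = 1/(h_o·A) = 1/(25×38.6) = 0.001036 K/W
R_total = 0.01571 K/W;  Q = ΔT/R_total = 46/0.01571 = 2928 W
T_interface = T_inner + Q·ΣR(inner→interface) = 255 + 2930×0.01468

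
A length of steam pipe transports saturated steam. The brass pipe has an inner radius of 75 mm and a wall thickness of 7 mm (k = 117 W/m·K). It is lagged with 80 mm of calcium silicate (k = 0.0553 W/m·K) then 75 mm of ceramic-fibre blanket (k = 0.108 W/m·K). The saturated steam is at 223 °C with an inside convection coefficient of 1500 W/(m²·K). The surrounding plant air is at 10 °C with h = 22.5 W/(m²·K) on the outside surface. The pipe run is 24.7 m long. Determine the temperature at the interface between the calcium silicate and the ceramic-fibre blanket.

For a radial system each layer contributes R = ln(r_out/r_in)/(2πkL); films add R = 1/(hA).
R_inner film = 1/(h_i·2πr₁L) = 1/(1500×2π×0.075×24.7) = 5.728×10^-5 K/W
R_brass pipe wall = ln(82/75)/(2π×117×24.7) = 4.914×10^-6 K/W
R_calcium silicate = ln(162/82)/(2π×0.0553×24.7) = 0.07934 K/W
R_ceramic-fibre blanket = ln(237/162)/(2π×0.108×24.7) = 0.0227 K/W
R_outer film = 1/(h_o·2πr_oL) = 1/(22.5×2π×0.237×24.7) = 0.001208 K/W
R_total = 0.1033 K/W
Q = ΔT/R_total = 213/0.1033
Q = 2060 W
T_interface = T_inner − Q·ΣR(inner→interface) = 223 − 2060×0.0794

T ≈ 59.3 °C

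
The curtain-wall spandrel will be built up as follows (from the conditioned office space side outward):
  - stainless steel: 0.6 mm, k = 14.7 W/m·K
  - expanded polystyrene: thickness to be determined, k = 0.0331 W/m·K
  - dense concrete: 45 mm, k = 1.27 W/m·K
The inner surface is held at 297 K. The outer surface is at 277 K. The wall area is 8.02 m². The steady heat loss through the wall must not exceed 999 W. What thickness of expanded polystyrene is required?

L ≈ 4.14 mm

Treating each layer as a thermal resistance in series:
R_stainless steel = L/(kA) = 0.0006/(14.7×8.02) = 5.089×10^-6 K/W
R_dense concrete = L/(kA) = 0.045/(1.27×8.02) = 0.004418 K/W
Sum of the known resistances R_other = 0.004423 K/W
Required total resistance R_tot = ΔT/Q_allow = 20/999 = 0.02002 K/W
R_expanded polystyrene = R_tot − R_other = 0.0156 K/W
L = R·k·A = 0.0156×0.0331×8.02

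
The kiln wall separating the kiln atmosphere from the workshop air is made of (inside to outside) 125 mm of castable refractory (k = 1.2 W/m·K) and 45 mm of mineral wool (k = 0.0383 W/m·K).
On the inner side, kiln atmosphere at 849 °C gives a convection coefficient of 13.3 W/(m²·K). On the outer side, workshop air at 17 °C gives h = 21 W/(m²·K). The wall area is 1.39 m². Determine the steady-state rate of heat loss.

Using the resistance-network approach (series):
R_inner film = 1/(h_i·A) = 1/(13.3×1.39) = 0.05409 K/W
R_castable refractory = L/(kA) = 0.125/(1.2×1.39) = 0.07494 K/W
R_mineral wool = L/(kA) = 0.045/(0.0383×1.39) = 0.8453 K/W
R_outer film = 1/(h_o·A) = 1/(21×1.39) = 0.03426 K/W
R_total = 1.009 K/W
Q = ΔT / R_total = 832 / 1.009

Q ≈ 825 W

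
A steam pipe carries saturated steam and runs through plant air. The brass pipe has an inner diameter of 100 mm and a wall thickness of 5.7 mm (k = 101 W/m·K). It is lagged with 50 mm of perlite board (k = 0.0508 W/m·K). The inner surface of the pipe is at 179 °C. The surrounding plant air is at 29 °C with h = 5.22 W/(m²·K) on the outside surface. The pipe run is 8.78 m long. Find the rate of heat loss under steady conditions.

Q ≈ 574 W

For a radial system each layer contributes R = ln(r_out/r_in)/(2πkL); films add R = 1/(hA).
R_brass pipe wall = ln(55.7/50)/(2π×101×8.78) = 1.938×10^-5 K/W
R_perlite board = ln(105.7/55.7)/(2π×0.0508×8.78) = 0.2286 K/W
R_outer film = 1/(h_o·2πr_oL) = 1/(5.22×2π×0.1057×8.78) = 0.03285 K/W
R_total = 0.2615 K/W
Q = ΔT/R_total = 150/0.2615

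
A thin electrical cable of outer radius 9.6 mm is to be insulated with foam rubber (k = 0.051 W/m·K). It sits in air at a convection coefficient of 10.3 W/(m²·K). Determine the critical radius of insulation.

r_cr ≈ 4.95 mm

For a cylinder r_cr = k/h = 0.051/10.3
r_cr = 4.95 mm; since the bare radius (9.6 mm) is above r_cr, any added insulation will reduce heat loss.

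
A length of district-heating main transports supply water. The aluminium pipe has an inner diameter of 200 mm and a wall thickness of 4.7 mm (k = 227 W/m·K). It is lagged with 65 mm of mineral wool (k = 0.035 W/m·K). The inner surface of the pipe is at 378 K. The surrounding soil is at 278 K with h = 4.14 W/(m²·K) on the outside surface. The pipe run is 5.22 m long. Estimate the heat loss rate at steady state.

Q ≈ 215 W

Cylindrical conduction, so R = ln(r₂/r₁)/(2πkL) per layer, in series:
R_aluminium pipe wall = ln(104.7/100)/(2π×227×5.22) = 6.169×10^-6 K/W
R_mineral wool = ln(169.7/104.7)/(2π×0.035×5.22) = 0.4207 K/W
R_outer film = 1/(h_o·2πr_oL) = 1/(4.14×2π×0.1697×5.22) = 0.0434 K/W
R_total = 0.4641 K/W
Q = ΔT/R_total = 100/0.4641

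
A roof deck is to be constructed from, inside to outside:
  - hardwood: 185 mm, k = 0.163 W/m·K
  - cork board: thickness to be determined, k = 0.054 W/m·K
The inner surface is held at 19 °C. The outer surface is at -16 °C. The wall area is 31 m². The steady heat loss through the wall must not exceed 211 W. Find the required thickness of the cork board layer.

Series thermal resistances:
R_hardwood = L/(kA) = 0.185/(0.163×31) = 0.03661 K/W
Sum of the known resistances R_other = 0.03661 K/W
Required total resistance R_tot = ΔT/Q_allow = 35/211 = 0.1659 K/W
R_cork board = R_tot − R_other = 0.1293 K/W
L = R·k·A = 0.1293×0.054×31

L ≈ 216 mm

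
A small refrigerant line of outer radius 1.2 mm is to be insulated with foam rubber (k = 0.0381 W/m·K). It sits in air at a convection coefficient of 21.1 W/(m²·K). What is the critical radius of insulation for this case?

r_cr ≈ 1.81 mm

For a cylinder r_cr = k/h = 0.0381/21.1
r_cr = 1.81 mm; since the bare radius (1.2 mm) is below r_cr, adding a thin layer of insulation will *increase* heat loss.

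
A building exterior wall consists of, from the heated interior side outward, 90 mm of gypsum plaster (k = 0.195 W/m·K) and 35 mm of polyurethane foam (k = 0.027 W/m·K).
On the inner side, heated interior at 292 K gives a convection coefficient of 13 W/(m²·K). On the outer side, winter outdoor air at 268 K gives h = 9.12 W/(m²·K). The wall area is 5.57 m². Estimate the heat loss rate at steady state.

Treating each layer as a thermal resistance in series:
R_inner film = 1/(h_i·A) = 1/(13×5.57) = 0.01381 K/W
R_gypsum plaster = L/(kA) = 0.09/(0.195×5.57) = 0.08286 K/W
R_polyurethane foam = L/(kA) = 0.035/(0.027×5.57) = 0.2327 K/W
R_outer film = 1/(h_o·A) = 1/(9.12×5.57) = 0.01969 K/W
R_total = 0.3491 K/W
Q = ΔT / R_total = 24 / 0.3491

Q ≈ 68.8 W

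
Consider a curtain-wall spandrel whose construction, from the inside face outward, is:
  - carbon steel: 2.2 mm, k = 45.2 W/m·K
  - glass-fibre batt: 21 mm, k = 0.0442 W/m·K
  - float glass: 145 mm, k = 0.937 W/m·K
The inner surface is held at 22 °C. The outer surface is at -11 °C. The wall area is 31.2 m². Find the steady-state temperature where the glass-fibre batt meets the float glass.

Treating each layer as a thermal resistance in series:
R_carbon steel = L/(kA) = 0.0022/(45.2×31.2) = 1.56×10^-6 K/W
R_glass-fibre batt = L/(kA) = 0.021/(0.0442×31.2) = 0.01523 K/W
R_float glass = L/(kA) = 0.145/(0.937×31.2) = 0.00496 K/W
R_total = 0.02019 K/W;  Q = ΔT/R_total = 33/0.02019 = 1635 W
T_interface = T_inner − Q·ΣR(inner→interface) = 22 − 1630×0.01523

T ≈ -2.89 °C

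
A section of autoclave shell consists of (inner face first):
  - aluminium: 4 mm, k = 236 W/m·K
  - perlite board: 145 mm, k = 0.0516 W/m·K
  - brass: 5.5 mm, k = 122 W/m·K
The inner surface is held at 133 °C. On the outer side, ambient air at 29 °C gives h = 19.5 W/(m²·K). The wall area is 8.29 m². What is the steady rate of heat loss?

Q ≈ 301 W

Series thermal resistances:
R_aluminium = L/(kA) = 0.004/(236×8.29) = 2.045×10^-6 K/W
R_perlite board = L/(kA) = 0.145/(0.0516×8.29) = 0.339 K/W
R_brass = L/(kA) = 0.0055/(122×8.29) = 5.438×10^-6 K/W
R_outer film = 1/(h_o·A) = 1/(19.5×8.29) = 0.006186 K/W
R_total = 0.3452 K/W
Q = ΔT / R_total = 104 / 0.3452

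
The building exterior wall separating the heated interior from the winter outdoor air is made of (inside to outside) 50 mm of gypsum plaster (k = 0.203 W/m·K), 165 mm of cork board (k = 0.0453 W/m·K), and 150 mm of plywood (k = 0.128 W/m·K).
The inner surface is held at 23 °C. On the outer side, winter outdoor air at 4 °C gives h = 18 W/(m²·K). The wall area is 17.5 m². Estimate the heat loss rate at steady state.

Treating each layer as a thermal resistance in series:
R_gypsum plaster = L/(kA) = 0.05/(0.203×17.5) = 0.01407 K/W
R_cork board = L/(kA) = 0.165/(0.0453×17.5) = 0.2081 K/W
R_plywood = L/(kA) = 0.15/(0.128×17.5) = 0.06696 K/W
R_outer film = 1/(h_o·A) = 1/(18×17.5) = 0.003175 K/W
R_total = 0.2923 K/W
Q = ΔT / R_total = 19 / 0.2923

Q ≈ 65 W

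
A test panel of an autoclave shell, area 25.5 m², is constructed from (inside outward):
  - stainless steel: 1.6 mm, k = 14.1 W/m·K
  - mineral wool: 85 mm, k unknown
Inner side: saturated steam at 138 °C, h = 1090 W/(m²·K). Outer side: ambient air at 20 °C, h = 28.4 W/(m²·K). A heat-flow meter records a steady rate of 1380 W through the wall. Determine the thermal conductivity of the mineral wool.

k ≈ 0.0396 W/(m·K)

Series thermal resistances:
R_inner film = 1/(h_i·A) = 1/(1090×25.5) = 3.598×10^-5 K/W
R_stainless steel = L/(kA) = 0.0016/(14.1×25.5) = 4.45×10^-6 K/W
R_outer film = 1/(h_o·A) = 1/(28.4×25.5) = 0.001381 K/W
Sum of known resistances R_other = 0.001421 K/W
Total R = ΔT/Q = 118/1380 = 0.08551 K/W
R_mineral wool = R_total − R_other = 0.08409 K/W
k = L/(R·A) = 0.085/(0.08409×25.5)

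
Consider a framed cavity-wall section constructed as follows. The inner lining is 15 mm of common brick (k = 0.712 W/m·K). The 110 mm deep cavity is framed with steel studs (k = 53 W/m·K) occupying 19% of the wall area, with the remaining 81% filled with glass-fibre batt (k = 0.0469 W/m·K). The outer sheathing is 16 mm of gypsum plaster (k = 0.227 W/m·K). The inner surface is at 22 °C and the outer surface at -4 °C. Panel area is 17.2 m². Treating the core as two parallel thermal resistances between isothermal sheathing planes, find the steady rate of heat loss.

Q ≈ 4370 W

Sheathing layers in series; stud and cavity paths in parallel between them.
R_inner = 0.015/(0.712×17.2) = 0.001225 K/W
R_stud  = 0.11/(53×0.19×17.2) = 6.351×10^-4 K/W
R_cav   = 0.11/(0.0469×0.81×17.2) = 0.1683 K/W
1/R_core = 1/R_stud + 1/R_cav → R_core = 6.327×10^-4 K/W
R_outer = 0.016/(0.227×17.2) = 0.004098 K/W
R_total = 0.005955 K/W
Q = ΔT/R_total = 26/0.005955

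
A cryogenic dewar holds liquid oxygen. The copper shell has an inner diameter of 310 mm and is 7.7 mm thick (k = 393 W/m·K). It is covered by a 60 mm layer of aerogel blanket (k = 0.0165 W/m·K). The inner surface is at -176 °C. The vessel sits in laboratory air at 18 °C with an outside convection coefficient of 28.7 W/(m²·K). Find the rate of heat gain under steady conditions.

Each spherical layer contributes R = (1/r_i − 1/r_o)/(4πk):
R_copper shell = (1/0.155 − 1/0.1627)/(4π×393) = 6.183×10^-5 K/W
R_aerogel blanket = (1/0.1627 − 1/0.2227)/(4π×0.0165) = 7.986 K/W
R_outer film = 1/(h·4πr_o²) = 1/(28.7×4π×0.2227²) = 0.05591 K/W
R_total = 8.042 K/W
Q = ΔT/R_total = 194/8.042

Q ≈ 24.1 W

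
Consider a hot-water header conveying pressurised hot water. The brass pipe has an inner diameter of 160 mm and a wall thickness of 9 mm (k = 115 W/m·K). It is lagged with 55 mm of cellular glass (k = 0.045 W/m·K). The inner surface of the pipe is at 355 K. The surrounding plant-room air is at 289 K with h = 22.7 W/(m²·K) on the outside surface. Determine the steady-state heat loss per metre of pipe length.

q′ ≈ 37.7 W/m

Treating each annulus and film as a series resistance:
R_brass pipe wall = ln(89/80)/(2π×115×1) = 1.475×10^-4 K/W
R_cellular glass = ln(144/89)/(2π×0.045×1) = 1.702 K/W
R_outer film = 1/(h_o·2πr_oL) = 1/(22.7×2π×0.144×1) = 0.04869 K/W
R_total = 1.751 K/W
Q = ΔT/R_total = 66/1.751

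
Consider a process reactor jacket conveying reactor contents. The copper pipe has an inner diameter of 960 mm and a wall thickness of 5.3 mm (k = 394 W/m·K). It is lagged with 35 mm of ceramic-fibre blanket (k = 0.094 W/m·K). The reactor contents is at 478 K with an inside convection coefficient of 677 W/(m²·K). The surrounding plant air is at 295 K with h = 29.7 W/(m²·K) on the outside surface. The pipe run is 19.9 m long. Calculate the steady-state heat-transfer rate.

Cylindrical conduction, so R = ln(r₂/r₁)/(2πkL) per layer, in series:
R_inner film = 1/(h_i·2πr₁L) = 1/(677×2π×0.48×19.9) = 2.461×10^-5 K/W
R_copper pipe wall = ln(485.3/480)/(2π×394×19.9) = 2.229×10^-7 K/W
R_ceramic-fibre blanket = ln(520.3/485.3)/(2π×0.094×19.9) = 0.005925 K/W
R_outer film = 1/(h_o·2πr_oL) = 1/(29.7×2π×0.5203×19.9) = 5.176×10^-4 K/W
R_total = 0.006467 K/W
Q = ΔT/R_total = 183/0.006467

Q ≈ 28300 W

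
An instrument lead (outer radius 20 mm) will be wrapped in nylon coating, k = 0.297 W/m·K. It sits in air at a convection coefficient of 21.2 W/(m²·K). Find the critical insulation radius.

For a cylinder r_cr = k/h = 0.297/21.2
r_cr = 14 mm; since the bare radius (20 mm) is above r_cr, any added insulation will reduce heat loss.

r_cr ≈ 14 mm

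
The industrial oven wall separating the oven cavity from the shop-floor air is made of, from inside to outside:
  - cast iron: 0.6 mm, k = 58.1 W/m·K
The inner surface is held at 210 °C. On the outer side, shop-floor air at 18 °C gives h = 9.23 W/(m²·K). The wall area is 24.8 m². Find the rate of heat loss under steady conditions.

Model the wall as resistances in series:
R_cast iron = L/(kA) = 0.0006/(58.1×24.8) = 4.164×10^-7 K/W
R_outer film = 1/(h_o·A) = 1/(9.23×24.8) = 0.004369 K/W
R_total = 0.004369 K/W
Q = ΔT / R_total = 192 / 0.004369

Q ≈ 43900 W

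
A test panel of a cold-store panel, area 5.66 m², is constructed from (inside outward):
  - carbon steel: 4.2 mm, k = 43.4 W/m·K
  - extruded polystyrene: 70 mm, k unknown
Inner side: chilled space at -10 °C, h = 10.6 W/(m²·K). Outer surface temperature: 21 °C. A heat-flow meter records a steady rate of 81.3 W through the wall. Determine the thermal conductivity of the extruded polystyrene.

Series thermal resistances:
R_inner film = 1/(h_i·A) = 1/(10.6×5.66) = 0.01667 K/W
R_carbon steel = L/(kA) = 0.0042/(43.4×5.66) = 1.71×10^-5 K/W
Sum of known resistances R_other = 0.01668 K/W
Total R = ΔT/Q = 31/81.3 = 0.3813 K/W
R_extruded polystyrene = R_total − R_other = 0.3646 K/W
k = L/(R·A) = 0.07/(0.3646×5.66)

k ≈ 0.0339 W/(m·K)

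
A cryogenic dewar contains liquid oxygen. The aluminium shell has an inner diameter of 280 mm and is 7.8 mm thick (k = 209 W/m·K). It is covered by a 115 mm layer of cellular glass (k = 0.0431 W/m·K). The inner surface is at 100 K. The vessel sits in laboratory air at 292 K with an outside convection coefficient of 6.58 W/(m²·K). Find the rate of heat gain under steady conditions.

Q ≈ 34 W

Spherical conduction: R = (1/r_in − 1/r_out)/(4πk) per layer; series-sum.
R_aluminium shell = (1/0.14 − 1/0.1478)/(4π×209) = 1.435×10^-4 K/W
R_cellular glass = (1/0.1478 − 1/0.2628)/(4π×0.0431) = 5.467 K/W
R_outer film = 1/(h·4πr_o²) = 1/(6.58×4π×0.2628²) = 0.1751 K/W
R_total = 5.642 K/W
Q = ΔT/R_total = 192/5.642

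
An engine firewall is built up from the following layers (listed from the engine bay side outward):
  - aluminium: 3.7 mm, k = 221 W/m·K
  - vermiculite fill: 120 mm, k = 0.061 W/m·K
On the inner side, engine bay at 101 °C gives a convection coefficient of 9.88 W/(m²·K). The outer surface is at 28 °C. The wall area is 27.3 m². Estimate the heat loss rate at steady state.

Using the resistance-network approach (series):
R_inner film = 1/(h_i·A) = 1/(9.88×27.3) = 0.003707 K/W
R_aluminium = L/(kA) = 0.0037/(221×27.3) = 6.133×10^-7 K/W
R_vermiculite fill = L/(kA) = 0.12/(0.061×27.3) = 0.07206 K/W
R_total = 0.07577 K/W
Q = ΔT / R_total = 73 / 0.07577

Q ≈ 963 W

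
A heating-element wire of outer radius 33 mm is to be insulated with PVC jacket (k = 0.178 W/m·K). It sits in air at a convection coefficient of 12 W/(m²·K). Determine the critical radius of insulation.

r_cr ≈ 14.8 mm

For a cylinder r_cr = k/h = 0.178/12
r_cr = 14.8 mm; since the bare radius (33 mm) is above r_cr, any added insulation will reduce heat loss.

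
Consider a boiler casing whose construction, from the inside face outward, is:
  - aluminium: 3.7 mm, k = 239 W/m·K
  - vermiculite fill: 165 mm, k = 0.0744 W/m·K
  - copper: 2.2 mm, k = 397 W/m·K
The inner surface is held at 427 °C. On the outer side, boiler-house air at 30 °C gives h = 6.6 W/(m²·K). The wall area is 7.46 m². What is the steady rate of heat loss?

Model the wall as resistances in series:
R_aluminium = L/(kA) = 0.0037/(239×7.46) = 2.075×10^-6 K/W
R_vermiculite fill = L/(kA) = 0.165/(0.0744×7.46) = 0.2973 K/W
R_copper = L/(kA) = 0.0022/(397×7.46) = 7.428×10^-7 K/W
R_outer film = 1/(h_o·A) = 1/(6.6×7.46) = 0.02031 K/W
R_total = 0.3176 K/W
Q = ΔT / R_total = 397 / 0.3176

Q ≈ 1250 W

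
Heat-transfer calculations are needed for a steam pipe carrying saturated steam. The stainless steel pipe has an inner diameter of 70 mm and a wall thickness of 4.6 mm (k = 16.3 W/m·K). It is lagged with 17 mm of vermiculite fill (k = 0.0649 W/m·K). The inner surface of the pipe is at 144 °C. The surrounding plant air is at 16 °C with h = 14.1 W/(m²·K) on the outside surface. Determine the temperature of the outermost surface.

T ≈ 39.7 °C

Radial resistances (cylindrical: R_cond = ln(r_o/r_i)/(2πkL), R_conv = 1/(h·2πrL)):
R_stainless steel pipe wall = ln(39.6/35)/(2π×16.3×1) = 0.001206 K/W
R_vermiculite fill = ln(56.6/39.6)/(2π×0.0649×1) = 0.8759 K/W
R_outer film = 1/(h_o·2πr_oL) = 1/(14.1×2π×0.0566×1) = 0.1994 K/W
R_total = 1.077 K/W
Q = ΔT/R_total = 128/1.077
Q = 119 W/m
T_interface = T_inner − Q·ΣR(inner→interface) = 144 − 119×0.8771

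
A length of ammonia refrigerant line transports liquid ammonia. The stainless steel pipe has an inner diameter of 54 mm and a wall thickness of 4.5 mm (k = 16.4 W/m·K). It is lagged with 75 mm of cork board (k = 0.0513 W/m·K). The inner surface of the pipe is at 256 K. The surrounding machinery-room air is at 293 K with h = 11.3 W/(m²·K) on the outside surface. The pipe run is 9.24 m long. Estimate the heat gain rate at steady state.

Q ≈ 87.4 W

Radial resistances (cylindrical: R_cond = ln(r_o/r_i)/(2πkL), R_conv = 1/(h·2πrL)):
R_stainless steel pipe wall = ln(31.5/27)/(2π×16.4×9.24) = 1.619×10^-4 K/W
R_cork board = ln(106.5/31.5)/(2π×0.0513×9.24) = 0.409 K/W
R_outer film = 1/(h_o·2πr_oL) = 1/(11.3×2π×0.1065×9.24) = 0.01431 K/W
R_total = 0.4235 K/W
Q = ΔT/R_total = 37/0.4235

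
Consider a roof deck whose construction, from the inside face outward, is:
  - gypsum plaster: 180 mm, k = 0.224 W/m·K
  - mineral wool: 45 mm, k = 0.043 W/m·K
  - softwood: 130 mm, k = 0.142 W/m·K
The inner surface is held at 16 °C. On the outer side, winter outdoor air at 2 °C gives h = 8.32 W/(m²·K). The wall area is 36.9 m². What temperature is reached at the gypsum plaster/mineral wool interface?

Model the wall as resistances in series:
R_gypsum plaster = L/(kA) = 0.18/(0.224×36.9) = 0.02178 K/W
R_mineral wool = L/(kA) = 0.045/(0.043×36.9) = 0.02836 K/W
R_softwood = L/(kA) = 0.13/(0.142×36.9) = 0.02481 K/W
R_outer film = 1/(h_o·A) = 1/(8.32×36.9) = 0.003257 K/W
R_total = 0.07821 K/W;  Q = ΔT/R_total = 14/0.07821 = 179 W
T_interface = T_inner − Q·ΣR(inner→interface) = 16 − 179×0.02178

T ≈ 12.1 °C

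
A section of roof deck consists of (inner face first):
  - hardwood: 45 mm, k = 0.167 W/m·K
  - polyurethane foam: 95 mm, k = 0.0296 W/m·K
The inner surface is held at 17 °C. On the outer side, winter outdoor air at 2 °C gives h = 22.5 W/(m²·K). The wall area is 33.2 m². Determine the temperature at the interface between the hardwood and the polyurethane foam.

Treating each layer as a thermal resistance in series:
R_hardwood = L/(kA) = 0.045/(0.167×33.2) = 0.008116 K/W
R_polyurethane foam = L/(kA) = 0.095/(0.0296×33.2) = 0.09667 K/W
R_outer film = 1/(h_o·A) = 1/(22.5×33.2) = 0.001339 K/W
R_total = 0.1061 K/W;  Q = ΔT/R_total = 15/0.1061 = 141.3 W
T_interface = T_inner − Q·ΣR(inner→interface) = 17 − 141×0.008116

T ≈ 15.9 °C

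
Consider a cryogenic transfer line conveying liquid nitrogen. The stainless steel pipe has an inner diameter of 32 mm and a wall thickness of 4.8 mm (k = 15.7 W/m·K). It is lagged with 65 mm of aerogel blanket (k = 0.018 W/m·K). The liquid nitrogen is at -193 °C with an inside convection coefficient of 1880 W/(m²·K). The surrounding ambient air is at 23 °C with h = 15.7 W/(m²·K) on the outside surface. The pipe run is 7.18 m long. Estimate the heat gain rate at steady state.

Q ≈ 123 W

Treating each annulus and film as a series resistance:
R_inner film = 1/(h_i·2πr₁L) = 1/(1880×2π×0.016×7.18) = 7.369×10^-4 K/W
R_stainless steel pipe wall = ln(20.8/16)/(2π×15.7×7.18) = 3.704×10^-4 K/W
R_aerogel blanket = ln(85.8/20.8)/(2π×0.018×7.18) = 1.745 K/W
R_outer film = 1/(h_o·2πr_oL) = 1/(15.7×2π×0.0858×7.18) = 0.01646 K/W
R_total = 1.763 K/W
Q = ΔT/R_total = 216/1.763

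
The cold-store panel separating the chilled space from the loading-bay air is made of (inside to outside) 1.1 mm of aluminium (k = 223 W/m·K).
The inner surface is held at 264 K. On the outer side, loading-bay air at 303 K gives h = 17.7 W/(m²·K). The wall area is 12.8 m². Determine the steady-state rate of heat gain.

Q ≈ 8840 W

Model the wall as resistances in series:
R_aluminium = L/(kA) = 0.0011/(223×12.8) = 3.854×10^-7 K/W
R_outer film = 1/(h_o·A) = 1/(17.7×12.8) = 0.004414 K/W
R_total = 0.004414 K/W
Q = ΔT / R_total = 39 / 0.004414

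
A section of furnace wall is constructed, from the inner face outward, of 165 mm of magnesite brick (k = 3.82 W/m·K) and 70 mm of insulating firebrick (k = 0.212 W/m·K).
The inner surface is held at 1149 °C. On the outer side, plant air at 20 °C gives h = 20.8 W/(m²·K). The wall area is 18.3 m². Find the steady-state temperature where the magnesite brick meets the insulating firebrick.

T ≈ 1030 °C

Treating each layer as a thermal resistance in series:
R_magnesite brick = L/(kA) = 0.165/(3.82×18.3) = 0.00236 K/W
R_insulating firebrick = L/(kA) = 0.07/(0.212×18.3) = 0.01804 K/W
R_outer film = 1/(h_o·A) = 1/(20.8×18.3) = 0.002627 K/W
R_total = 0.02303 K/W;  Q = ΔT/R_total = 1129/0.02303 = 49020 W
T_interface = T_inner − Q·ΣR(inner→interface) = 1149 − 49000×0.00236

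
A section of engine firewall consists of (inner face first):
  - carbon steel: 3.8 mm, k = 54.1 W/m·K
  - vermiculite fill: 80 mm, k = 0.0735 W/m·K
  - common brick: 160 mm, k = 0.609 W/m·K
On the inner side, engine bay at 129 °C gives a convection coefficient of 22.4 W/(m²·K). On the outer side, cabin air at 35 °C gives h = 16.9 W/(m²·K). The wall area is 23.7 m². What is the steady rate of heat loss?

Q ≈ 1530 W

Using the resistance-network approach (series):
R_inner film = 1/(h_i·A) = 1/(22.4×23.7) = 0.001884 K/W
R_carbon steel = L/(kA) = 0.0038/(54.1×23.7) = 2.964×10^-6 K/W
R_vermiculite fill = L/(kA) = 0.08/(0.0735×23.7) = 0.04593 K/W
R_common brick = L/(kA) = 0.16/(0.609×23.7) = 0.01109 K/W
R_outer film = 1/(h_o·A) = 1/(16.9×23.7) = 0.002497 K/W
R_total = 0.06139 K/W
Q = ΔT / R_total = 94 / 0.06139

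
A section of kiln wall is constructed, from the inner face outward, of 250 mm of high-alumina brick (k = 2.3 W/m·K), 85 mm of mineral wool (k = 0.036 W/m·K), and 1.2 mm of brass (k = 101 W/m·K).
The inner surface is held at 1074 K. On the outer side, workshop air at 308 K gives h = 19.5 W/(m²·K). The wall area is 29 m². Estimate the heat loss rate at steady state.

Using the resistance-network approach (series):
R_high-alumina brick = L/(kA) = 0.25/(2.3×29) = 0.003748 K/W
R_mineral wool = L/(kA) = 0.085/(0.036×29) = 0.08142 K/W
R_brass = L/(kA) = 0.0012/(101×29) = 4.097×10^-7 K/W
R_outer film = 1/(h_o·A) = 1/(19.5×29) = 0.001768 K/W
R_total = 0.08693 K/W
Q = ΔT / R_total = 766 / 0.08693

Q ≈ 8810 W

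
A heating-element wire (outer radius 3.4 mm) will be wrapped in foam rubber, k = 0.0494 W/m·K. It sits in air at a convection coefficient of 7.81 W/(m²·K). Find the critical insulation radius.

For a cylinder r_cr = k/h = 0.0494/7.81
r_cr = 6.33 mm; since the bare radius (3.4 mm) is below r_cr, adding a thin layer of insulation will *increase* heat loss.

r_cr ≈ 6.33 mm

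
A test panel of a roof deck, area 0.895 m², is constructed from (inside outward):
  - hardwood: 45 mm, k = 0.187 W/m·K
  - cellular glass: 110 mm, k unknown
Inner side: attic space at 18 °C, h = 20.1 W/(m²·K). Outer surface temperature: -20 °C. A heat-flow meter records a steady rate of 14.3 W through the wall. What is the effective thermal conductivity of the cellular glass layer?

Model the wall as resistances in series:
R_inner film = 1/(h_i·A) = 1/(20.1×0.895) = 0.05559 K/W
R_hardwood = L/(kA) = 0.045/(0.187×0.895) = 0.2689 K/W
Sum of known resistances R_other = 0.3245 K/W
Total R = ΔT/Q = 38/14.3 = 2.657 K/W
R_cellular glass = R_total − R_other = 2.333 K/W
k = L/(R·A) = 0.11/(2.333×0.895)

k ≈ 0.0527 W/(m·K)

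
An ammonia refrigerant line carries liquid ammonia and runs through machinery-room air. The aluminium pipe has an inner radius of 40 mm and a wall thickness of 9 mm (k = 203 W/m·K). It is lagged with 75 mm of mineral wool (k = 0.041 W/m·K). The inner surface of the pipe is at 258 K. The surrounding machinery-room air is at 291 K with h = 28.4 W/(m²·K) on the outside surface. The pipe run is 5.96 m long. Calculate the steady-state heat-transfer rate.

Treating each annulus and film as a series resistance:
R_aluminium pipe wall = ln(49/40)/(2π×203×5.96) = 2.67×10^-5 K/W
R_mineral wool = ln(124/49)/(2π×0.041×5.96) = 0.6047 K/W
R_outer film = 1/(h_o·2πr_oL) = 1/(28.4×2π×0.124×5.96) = 0.007583 K/W
R_total = 0.6123 K/W
Q = ΔT/R_total = 33/0.6123

Q ≈ 53.9 W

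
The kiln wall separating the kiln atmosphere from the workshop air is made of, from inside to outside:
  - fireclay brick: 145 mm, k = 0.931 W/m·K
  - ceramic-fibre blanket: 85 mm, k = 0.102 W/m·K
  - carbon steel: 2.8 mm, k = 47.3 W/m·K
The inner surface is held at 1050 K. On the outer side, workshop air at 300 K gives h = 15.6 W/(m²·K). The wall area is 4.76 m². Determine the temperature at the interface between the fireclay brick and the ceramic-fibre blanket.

Series thermal resistances:
R_fireclay brick = L/(kA) = 0.145/(0.931×4.76) = 0.03272 K/W
R_ceramic-fibre blanket = L/(kA) = 0.085/(0.102×4.76) = 0.1751 K/W
R_carbon steel = L/(kA) = 0.0028/(47.3×4.76) = 1.244×10^-5 K/W
R_outer film = 1/(h_o·A) = 1/(15.6×4.76) = 0.01347 K/W
R_total = 0.2213 K/W;  Q = ΔT/R_total = 750/0.2213 = 3390 W
T_interface = T_inner − Q·ΣR(inner→interface) = 1050 − 3390×0.03272

T ≈ 939 K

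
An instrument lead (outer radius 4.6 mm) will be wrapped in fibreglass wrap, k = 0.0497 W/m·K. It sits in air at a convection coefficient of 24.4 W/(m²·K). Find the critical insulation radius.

For a cylinder r_cr = k/h = 0.0497/24.4
r_cr = 2.04 mm; since the bare radius (4.6 mm) is above r_cr, any added insulation will reduce heat loss.

r_cr ≈ 2.04 mm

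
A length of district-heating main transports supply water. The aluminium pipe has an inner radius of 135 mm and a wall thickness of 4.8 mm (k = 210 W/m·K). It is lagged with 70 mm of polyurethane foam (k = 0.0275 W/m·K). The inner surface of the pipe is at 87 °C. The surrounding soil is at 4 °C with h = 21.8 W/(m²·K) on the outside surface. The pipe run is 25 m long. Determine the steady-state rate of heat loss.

Q ≈ 870 W

Per-layer cylindrical resistances, series-summed:
R_aluminium pipe wall = ln(139.8/135)/(2π×210×25) = 1.059×10^-6 K/W
R_polyurethane foam = ln(209.8/139.8)/(2π×0.0275×25) = 0.09397 K/W
R_outer film = 1/(h_o·2πr_oL) = 1/(21.8×2π×0.2098×25) = 0.001392 K/W
R_total = 0.09537 K/W
Q = ΔT/R_total = 83/0.09537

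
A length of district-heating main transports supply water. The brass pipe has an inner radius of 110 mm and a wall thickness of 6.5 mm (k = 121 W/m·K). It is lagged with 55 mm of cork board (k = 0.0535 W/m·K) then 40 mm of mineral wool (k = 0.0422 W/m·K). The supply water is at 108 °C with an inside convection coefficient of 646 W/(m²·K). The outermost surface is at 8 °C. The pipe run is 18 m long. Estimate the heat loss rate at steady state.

For a radial system each layer contributes R = ln(r_out/r_in)/(2πkL); films add R = 1/(hA).
R_inner film = 1/(h_i·2πr₁L) = 1/(646×2π×0.11×18) = 1.244×10^-4 K/W
R_brass pipe wall = ln(116.5/110)/(2π×121×18) = 4.195×10^-6 K/W
R_cork board = ln(171.5/116.5)/(2π×0.0535×18) = 0.06391 K/W
R_mineral wool = ln(211.5/171.5)/(2π×0.0422×18) = 0.04393 K/W
R_total = 0.108 K/W
Q = ΔT/R_total = 100/0.108

Q ≈ 926 W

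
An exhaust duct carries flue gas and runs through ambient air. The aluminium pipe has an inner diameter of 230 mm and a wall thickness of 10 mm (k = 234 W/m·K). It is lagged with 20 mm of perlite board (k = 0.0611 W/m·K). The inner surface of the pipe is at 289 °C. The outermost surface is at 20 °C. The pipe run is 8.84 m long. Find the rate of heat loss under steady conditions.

Radial resistances (cylindrical: R_cond = ln(r_o/r_i)/(2πkL), R_conv = 1/(h·2πrL)):
R_aluminium pipe wall = ln(125/115)/(2π×234×8.84) = 6.415×10^-6 K/W
R_perlite board = ln(145/125)/(2π×0.0611×8.84) = 0.04373 K/W
R_total = 0.04374 K/W
Q = ΔT/R_total = 269/0.04374

Q ≈ 6150 W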